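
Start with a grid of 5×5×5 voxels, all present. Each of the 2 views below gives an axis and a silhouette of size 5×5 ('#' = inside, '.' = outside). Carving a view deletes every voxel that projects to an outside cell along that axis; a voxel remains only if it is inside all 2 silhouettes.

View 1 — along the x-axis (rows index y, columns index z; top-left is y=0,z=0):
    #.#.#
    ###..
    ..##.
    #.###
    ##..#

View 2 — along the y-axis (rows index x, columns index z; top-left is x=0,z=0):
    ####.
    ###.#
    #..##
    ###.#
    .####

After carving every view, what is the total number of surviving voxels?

remaining voxels: 58

before carving: 125 voxels (5×5×5)
[1] x-view keeps 15 columns → grid now 75
[2] y-view keeps 19 columns → grid now 58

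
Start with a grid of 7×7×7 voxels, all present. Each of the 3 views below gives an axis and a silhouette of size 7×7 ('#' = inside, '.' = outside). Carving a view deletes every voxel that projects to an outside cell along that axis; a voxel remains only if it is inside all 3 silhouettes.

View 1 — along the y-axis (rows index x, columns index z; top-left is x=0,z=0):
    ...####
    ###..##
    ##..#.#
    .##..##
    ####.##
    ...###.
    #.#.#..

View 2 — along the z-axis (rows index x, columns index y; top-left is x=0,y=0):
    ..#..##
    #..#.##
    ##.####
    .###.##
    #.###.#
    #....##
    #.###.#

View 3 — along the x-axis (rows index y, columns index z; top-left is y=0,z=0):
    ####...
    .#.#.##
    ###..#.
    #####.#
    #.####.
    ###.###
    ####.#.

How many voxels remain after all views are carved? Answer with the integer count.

|visual hull| = 93

full grid |V| = 343
[1] y-view keeps 29 columns → grid now 203
[2] z-view keeps 31 columns → grid now 130
[3] x-view keeps 34 columns → grid now 93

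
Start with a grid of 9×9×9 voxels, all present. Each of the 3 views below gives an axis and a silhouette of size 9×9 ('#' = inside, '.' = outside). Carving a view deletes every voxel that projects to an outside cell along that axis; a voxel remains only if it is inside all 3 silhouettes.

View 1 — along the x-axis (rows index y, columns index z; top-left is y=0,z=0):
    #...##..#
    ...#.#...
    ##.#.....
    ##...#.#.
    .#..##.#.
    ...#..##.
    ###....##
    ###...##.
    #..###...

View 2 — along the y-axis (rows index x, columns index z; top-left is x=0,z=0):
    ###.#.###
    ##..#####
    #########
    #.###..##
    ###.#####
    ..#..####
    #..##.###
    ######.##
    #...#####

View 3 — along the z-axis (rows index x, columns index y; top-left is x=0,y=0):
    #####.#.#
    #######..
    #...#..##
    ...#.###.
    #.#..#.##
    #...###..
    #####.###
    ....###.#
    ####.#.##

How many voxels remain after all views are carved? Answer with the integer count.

full grid |V| = 729
step 1: project along x, AND mask (34/81) → |grid| = 306
step 2: project along y, AND mask (62/81) → |grid| = 232
step 3: project along z, AND mask (50/81) → |grid| = 143

143 voxels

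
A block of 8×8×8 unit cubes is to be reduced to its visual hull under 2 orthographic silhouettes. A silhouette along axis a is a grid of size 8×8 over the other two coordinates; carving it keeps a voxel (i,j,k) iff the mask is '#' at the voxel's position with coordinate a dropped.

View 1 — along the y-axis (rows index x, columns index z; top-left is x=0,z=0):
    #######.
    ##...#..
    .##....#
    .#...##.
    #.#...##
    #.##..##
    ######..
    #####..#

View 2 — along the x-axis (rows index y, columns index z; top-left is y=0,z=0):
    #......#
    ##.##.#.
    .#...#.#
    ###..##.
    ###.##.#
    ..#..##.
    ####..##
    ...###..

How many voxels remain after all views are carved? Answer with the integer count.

start: 8×8×8 = 512 voxels
carve view 1 (along y, XZ-mask fill 37/64): 296 voxels remain
carve view 2 (along x, YZ-mask fill 33/64): 157 voxels remain

157 voxels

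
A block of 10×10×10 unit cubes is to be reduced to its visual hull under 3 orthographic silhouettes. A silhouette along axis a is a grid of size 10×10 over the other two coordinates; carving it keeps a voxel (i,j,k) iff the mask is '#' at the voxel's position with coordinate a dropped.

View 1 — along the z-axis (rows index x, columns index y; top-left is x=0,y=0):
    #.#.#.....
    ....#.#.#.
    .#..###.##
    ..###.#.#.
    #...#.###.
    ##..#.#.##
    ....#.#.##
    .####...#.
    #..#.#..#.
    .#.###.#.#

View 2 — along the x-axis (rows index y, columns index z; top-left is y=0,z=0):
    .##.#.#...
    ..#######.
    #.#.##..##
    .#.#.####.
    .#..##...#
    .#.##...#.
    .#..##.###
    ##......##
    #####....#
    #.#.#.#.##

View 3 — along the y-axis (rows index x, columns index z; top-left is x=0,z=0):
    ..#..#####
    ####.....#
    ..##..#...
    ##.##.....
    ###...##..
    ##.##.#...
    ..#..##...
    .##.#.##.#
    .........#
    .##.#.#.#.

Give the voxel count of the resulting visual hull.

before carving: 1000 voxels (10×10×10)
step 1: project along z, AND mask (47/100) → |grid| = 470
step 2: project along x, AND mask (53/100) → |grid| = 250
step 3: project along y, AND mask (43/100) → |grid| = 106

remaining voxels: 106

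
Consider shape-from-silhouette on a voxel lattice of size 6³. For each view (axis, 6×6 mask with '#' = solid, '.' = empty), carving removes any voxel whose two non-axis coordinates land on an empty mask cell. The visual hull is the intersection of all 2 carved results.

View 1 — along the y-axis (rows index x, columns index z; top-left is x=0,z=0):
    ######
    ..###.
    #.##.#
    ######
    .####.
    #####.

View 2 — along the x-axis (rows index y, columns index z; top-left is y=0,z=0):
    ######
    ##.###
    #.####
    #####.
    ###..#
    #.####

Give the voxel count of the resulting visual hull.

start: 6×6×6 = 216 voxels
step 1: project along y, AND mask (28/36) → |grid| = 168
step 2: project along x, AND mask (30/36) → |grid| = 140

voxel count = 140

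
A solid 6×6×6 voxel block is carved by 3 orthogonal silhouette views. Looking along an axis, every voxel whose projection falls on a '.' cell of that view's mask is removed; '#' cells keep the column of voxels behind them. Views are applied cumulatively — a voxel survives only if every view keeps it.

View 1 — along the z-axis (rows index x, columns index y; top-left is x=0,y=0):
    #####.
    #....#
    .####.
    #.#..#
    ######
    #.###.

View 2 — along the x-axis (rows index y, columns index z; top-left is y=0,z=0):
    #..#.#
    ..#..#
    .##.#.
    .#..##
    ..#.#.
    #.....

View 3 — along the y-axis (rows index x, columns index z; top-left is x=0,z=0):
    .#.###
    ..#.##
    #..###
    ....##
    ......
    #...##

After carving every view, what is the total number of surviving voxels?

full grid |V| = 216
[1] z-view keeps 24 columns → grid now 144
[2] x-view keeps 14 columns → grid now 59
[3] y-view keeps 16 columns → grid now 23

remaining voxels: 23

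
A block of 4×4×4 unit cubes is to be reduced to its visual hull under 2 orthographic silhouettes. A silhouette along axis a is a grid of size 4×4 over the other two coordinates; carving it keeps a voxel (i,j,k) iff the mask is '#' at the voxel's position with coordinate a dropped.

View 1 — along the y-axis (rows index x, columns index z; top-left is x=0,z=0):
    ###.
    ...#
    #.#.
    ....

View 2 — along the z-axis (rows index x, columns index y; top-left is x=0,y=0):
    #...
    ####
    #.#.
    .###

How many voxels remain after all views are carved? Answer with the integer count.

|visual hull| = 11

full grid |V| = 64
carve view 1 (along y, XZ-mask fill 6/16): 24 voxels remain
carve view 2 (along z, XY-mask fill 10/16): 11 voxels remain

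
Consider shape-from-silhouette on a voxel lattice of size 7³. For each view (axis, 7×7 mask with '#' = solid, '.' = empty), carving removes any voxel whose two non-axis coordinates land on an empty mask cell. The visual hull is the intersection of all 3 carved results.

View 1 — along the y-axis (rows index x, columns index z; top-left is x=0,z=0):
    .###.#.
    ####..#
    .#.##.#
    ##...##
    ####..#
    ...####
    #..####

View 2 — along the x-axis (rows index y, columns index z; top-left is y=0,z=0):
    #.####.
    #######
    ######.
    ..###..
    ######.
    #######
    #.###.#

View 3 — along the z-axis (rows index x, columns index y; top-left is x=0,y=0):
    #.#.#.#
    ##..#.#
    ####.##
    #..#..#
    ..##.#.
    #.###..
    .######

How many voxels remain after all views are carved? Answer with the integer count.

initial block: 7^3 = 343
V1 y: intersect with XZ mask (31 set) -- 217 left
V2 x: intersect with YZ mask (39 set) -- 166 left
V3 z: intersect with XY mask (30 set) -- 97 left

voxel count = 97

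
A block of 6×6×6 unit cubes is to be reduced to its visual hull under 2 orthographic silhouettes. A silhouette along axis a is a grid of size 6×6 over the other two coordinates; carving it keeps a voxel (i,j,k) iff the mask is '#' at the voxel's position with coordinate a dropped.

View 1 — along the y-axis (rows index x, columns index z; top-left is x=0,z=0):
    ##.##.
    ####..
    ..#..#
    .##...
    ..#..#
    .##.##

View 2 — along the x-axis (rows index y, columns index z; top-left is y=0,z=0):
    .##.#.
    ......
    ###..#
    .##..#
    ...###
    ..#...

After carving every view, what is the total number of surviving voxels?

49 voxels

initial block: 6^3 = 216
  1. axis=1 (XZ plane), |mask|=18  ⇒  voxels=108
  2. axis=0 (YZ plane), |mask|=14  ⇒  voxels=49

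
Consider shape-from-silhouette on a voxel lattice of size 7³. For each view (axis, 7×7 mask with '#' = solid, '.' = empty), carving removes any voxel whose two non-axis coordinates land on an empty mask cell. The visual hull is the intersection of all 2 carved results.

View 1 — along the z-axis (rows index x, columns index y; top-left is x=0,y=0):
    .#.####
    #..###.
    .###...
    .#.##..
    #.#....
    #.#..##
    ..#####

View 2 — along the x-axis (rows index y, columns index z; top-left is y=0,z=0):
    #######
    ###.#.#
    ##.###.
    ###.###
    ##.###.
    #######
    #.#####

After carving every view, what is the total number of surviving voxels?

voxel count = 152

full grid |V| = 343
after view 1 [z-axis, 26 of 49 cells solid] → remaining = 182
after view 2 [x-axis, 41 of 49 cells solid] → remaining = 152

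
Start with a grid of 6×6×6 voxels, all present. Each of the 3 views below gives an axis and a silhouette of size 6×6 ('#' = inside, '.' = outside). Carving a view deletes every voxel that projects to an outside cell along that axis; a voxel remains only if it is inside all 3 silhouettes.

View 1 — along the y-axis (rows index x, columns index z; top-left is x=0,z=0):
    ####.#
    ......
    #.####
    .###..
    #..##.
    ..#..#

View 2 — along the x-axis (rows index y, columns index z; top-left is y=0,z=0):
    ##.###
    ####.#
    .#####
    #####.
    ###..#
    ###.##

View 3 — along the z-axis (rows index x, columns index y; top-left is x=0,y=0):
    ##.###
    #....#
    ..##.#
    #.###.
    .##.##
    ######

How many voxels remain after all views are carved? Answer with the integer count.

60 voxels

before carving: 216 voxels (6×6×6)
carve view 1 (along y, XZ-mask fill 18/36): 108 voxels remain
carve view 2 (along x, YZ-mask fill 29/36): 86 voxels remain
carve view 3 (along z, XY-mask fill 24/36): 60 voxels remain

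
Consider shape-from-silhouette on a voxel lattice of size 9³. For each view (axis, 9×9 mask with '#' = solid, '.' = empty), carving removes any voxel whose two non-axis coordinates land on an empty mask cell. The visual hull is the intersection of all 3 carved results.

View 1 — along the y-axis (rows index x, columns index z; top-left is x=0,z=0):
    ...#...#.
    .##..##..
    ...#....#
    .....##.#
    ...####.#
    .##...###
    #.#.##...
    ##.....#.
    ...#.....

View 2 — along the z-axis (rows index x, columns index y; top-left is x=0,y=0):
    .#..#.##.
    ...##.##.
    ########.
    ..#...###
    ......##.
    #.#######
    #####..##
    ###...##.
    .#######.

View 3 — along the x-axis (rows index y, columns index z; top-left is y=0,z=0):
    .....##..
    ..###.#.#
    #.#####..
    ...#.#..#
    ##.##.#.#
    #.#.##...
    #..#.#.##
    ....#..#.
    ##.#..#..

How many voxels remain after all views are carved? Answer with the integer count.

|visual hull| = 61

initial block: 9^3 = 729
V1 y: intersect with XZ mask (29 set) -- 261 left
V2 z: intersect with XY mask (49 set) -- 152 left
V3 x: intersect with YZ mask (37 set) -- 61 left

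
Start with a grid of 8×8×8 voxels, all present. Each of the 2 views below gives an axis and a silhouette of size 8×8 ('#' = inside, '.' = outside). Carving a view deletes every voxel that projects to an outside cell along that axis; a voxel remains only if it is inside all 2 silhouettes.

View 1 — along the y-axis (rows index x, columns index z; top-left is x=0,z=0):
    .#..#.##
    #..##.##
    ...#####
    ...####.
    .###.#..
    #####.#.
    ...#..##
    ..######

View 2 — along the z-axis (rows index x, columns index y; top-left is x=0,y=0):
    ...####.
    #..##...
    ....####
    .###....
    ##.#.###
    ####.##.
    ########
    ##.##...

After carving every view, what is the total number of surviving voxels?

voxel count = 171

start: 8×8×8 = 512 voxels
  1. axis=1 (XZ plane), |mask|=37  ⇒  voxels=296
  2. axis=2 (XY plane), |mask|=38  ⇒  voxels=171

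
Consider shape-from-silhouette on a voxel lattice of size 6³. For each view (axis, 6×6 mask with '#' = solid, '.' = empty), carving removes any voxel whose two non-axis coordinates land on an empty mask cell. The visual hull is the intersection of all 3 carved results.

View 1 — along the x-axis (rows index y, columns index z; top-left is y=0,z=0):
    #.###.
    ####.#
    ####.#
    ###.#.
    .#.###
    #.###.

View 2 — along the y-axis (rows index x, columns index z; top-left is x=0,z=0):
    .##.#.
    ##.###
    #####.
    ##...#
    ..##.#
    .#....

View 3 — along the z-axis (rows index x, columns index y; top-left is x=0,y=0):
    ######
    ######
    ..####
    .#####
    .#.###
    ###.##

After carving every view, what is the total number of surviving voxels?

voxel count = 71

initial block: 6^3 = 216
[1] x-view keeps 26 columns → grid now 156
[2] y-view keeps 20 columns → grid now 86
[3] z-view keeps 30 columns → grid now 71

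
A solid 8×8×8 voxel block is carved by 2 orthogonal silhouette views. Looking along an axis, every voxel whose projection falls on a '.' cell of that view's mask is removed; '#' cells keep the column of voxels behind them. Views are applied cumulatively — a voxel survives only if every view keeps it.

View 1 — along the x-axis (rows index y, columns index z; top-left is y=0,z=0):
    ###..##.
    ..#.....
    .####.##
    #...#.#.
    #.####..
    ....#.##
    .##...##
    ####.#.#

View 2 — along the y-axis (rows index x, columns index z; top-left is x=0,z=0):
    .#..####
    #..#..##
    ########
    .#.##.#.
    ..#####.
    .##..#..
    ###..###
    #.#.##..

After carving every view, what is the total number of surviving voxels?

162 voxels

start: 8×8×8 = 512 voxels
[1] x-view keeps 33 columns → grid now 264
[2] y-view keeps 39 columns → grid now 162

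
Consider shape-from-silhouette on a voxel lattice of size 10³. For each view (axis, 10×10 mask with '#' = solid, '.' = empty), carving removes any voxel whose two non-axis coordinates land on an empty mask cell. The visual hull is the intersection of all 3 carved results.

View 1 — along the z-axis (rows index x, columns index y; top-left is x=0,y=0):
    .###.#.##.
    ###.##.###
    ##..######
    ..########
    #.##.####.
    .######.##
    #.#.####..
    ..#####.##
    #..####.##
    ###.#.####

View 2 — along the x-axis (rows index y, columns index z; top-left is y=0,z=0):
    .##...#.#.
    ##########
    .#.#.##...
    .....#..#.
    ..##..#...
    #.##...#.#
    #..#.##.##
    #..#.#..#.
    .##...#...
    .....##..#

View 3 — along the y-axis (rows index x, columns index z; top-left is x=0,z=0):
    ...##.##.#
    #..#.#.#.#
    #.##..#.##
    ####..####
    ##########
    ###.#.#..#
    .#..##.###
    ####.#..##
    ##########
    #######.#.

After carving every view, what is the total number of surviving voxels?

221 voxels

before carving: 1000 voxels (10×10×10)
after view 1 [z-axis, 73 of 100 cells solid] → remaining = 730
after view 2 [x-axis, 44 of 100 cells solid] → remaining = 311
after view 3 [y-axis, 71 of 100 cells solid] → remaining = 221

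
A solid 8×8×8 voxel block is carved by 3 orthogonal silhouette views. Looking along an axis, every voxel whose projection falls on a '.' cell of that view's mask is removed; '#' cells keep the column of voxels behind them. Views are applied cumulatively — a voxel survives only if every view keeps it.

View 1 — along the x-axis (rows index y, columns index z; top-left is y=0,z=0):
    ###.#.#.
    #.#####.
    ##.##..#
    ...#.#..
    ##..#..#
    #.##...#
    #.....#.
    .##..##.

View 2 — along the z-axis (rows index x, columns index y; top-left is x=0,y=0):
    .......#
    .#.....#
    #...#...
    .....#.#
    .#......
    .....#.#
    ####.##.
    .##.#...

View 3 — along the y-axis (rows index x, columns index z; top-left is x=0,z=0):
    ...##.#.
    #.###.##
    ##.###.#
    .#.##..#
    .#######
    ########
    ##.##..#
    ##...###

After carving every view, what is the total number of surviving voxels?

|visual hull| = 56

before carving: 512 voxels (8×8×8)
after view 1 [x-axis, 32 of 64 cells solid] → remaining = 256
after view 2 [z-axis, 19 of 64 cells solid] → remaining = 84
after view 3 [y-axis, 44 of 64 cells solid] → remaining = 56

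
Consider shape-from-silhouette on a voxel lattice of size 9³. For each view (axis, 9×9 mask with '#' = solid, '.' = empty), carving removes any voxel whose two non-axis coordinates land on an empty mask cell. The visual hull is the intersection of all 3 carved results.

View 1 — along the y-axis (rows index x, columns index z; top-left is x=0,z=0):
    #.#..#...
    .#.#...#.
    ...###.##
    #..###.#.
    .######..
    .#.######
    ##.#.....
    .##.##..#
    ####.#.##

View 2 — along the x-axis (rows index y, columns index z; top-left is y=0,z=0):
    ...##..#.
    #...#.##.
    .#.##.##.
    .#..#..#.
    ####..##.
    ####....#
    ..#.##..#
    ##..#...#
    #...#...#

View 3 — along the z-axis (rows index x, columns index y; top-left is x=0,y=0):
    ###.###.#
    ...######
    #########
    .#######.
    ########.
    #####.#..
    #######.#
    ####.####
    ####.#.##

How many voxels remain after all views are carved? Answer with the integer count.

before carving: 729 voxels (9×9×9)
carve view 1 (along y, XZ-mask fill 44/81): 396 voxels remain
carve view 2 (along x, YZ-mask fill 37/81): 179 voxels remain
carve view 3 (along z, XY-mask fill 66/81): 146 voxels remain

remaining voxels: 146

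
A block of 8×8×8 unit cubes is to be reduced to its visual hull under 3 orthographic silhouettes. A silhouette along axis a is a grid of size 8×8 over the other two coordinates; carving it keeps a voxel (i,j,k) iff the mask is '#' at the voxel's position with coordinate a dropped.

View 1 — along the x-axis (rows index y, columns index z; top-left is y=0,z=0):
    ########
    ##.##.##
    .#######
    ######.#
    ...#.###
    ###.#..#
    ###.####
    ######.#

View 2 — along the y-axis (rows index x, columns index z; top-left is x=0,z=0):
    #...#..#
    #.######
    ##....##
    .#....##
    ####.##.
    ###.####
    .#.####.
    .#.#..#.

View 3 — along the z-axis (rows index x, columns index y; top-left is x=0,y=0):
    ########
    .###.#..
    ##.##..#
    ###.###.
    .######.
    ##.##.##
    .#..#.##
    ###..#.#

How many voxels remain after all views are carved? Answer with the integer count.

start: 8×8×8 = 512 voxels
  1. axis=0 (YZ plane), |mask|=51  ⇒  voxels=408
  2. axis=1 (XZ plane), |mask|=38  ⇒  voxels=241
  3. axis=2 (XY plane), |mask|=44  ⇒  voxels=160

|visual hull| = 160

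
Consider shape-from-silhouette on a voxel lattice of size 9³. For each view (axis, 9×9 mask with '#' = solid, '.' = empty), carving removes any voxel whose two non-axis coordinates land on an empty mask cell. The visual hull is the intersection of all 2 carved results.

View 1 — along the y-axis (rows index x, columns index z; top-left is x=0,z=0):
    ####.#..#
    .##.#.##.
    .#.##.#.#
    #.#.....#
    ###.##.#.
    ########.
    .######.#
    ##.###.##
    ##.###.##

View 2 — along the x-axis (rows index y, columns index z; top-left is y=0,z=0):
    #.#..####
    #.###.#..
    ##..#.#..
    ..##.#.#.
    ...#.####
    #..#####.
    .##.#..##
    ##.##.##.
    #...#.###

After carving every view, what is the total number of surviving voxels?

start: 9×9×9 = 729 voxels
V1 y: intersect with XZ mask (54 set) -- 486 left
V2 x: intersect with YZ mask (46 set) -- 267 left

267 voxels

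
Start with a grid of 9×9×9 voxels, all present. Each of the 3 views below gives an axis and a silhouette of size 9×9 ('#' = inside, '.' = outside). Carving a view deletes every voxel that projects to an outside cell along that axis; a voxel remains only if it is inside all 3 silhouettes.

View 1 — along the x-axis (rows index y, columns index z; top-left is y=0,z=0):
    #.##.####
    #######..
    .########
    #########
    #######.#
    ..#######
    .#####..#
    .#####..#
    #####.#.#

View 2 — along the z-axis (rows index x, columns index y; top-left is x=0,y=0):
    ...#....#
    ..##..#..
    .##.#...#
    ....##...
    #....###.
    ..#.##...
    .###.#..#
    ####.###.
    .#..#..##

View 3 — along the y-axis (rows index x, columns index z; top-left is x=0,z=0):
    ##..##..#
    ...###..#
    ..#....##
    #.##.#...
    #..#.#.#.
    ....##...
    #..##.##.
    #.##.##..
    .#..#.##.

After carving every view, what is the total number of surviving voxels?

before carving: 729 voxels (9×9×9)
step 1: project along x, AND mask (65/81) → |grid| = 585
step 2: project along z, AND mask (34/81) → |grid| = 249
step 3: project along y, AND mask (36/81) → |grid| = 114

|visual hull| = 114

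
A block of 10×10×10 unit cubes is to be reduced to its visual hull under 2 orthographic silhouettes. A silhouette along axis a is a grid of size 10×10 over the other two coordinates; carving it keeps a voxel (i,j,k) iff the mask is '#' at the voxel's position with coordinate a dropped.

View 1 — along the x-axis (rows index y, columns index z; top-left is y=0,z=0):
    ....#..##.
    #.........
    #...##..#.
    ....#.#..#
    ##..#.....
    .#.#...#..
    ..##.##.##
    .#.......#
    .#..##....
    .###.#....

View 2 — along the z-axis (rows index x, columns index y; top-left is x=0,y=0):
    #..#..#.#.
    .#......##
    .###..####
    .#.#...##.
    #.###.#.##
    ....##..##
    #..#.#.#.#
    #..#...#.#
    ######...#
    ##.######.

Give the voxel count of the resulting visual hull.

before carving: 1000 voxels (10×10×10)
[1] x-view keeps 32 columns → grid now 320
[2] z-view keeps 53 columns → grid now 166

remaining voxels: 166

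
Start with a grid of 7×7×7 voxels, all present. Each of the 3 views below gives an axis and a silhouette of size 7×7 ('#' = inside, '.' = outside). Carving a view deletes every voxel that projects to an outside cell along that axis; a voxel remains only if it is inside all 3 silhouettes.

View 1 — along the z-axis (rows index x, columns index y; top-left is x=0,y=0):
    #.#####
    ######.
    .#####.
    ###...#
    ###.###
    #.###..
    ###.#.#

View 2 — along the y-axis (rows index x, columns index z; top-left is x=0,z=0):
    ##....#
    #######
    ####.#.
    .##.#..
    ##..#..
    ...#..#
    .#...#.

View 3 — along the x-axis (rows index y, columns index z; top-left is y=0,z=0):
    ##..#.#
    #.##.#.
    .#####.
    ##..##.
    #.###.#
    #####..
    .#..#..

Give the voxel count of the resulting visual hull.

before carving: 343 voxels (7×7×7)
[1] z-view keeps 36 columns → grid now 252
[2] y-view keeps 25 columns → grid now 133
[3] x-view keeps 29 columns → grid now 86

remaining voxels: 86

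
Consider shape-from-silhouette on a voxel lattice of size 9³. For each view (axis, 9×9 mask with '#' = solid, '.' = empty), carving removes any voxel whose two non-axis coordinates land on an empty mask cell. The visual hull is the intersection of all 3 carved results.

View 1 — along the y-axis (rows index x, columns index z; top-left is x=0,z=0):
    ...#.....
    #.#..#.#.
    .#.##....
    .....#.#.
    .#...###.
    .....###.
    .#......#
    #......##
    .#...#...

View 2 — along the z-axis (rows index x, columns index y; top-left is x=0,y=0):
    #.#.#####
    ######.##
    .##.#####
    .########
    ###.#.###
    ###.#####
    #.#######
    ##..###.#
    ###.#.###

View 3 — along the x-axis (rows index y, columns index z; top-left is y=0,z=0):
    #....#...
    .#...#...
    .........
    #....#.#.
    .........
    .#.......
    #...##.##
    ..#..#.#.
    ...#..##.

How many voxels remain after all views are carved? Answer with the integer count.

full grid |V| = 729
  1. axis=1 (XZ plane), |mask|=24  ⇒  voxels=216
  2. axis=2 (XY plane), |mask|=66  ⇒  voxels=176
  3. axis=0 (YZ plane), |mask|=19  ⇒  voxels=52

|visual hull| = 52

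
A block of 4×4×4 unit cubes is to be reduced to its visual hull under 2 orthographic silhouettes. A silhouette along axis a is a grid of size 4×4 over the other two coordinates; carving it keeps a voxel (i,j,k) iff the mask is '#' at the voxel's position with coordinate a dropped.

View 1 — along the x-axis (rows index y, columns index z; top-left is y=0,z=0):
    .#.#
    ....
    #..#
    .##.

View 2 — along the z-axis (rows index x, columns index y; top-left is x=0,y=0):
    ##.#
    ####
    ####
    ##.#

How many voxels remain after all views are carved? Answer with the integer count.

initial block: 4^3 = 64
step 1: project along x, AND mask (6/16) → |grid| = 24
step 2: project along z, AND mask (14/16) → |grid| = 20

remaining voxels: 20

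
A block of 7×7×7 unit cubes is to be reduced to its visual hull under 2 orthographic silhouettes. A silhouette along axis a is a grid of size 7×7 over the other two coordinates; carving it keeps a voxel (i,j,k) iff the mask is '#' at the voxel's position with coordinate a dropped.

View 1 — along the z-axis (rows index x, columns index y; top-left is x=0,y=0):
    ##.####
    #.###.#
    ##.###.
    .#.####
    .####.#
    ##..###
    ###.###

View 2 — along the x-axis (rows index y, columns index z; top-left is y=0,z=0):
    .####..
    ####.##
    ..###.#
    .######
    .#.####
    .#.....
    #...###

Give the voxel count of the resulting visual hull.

remaining voxels: 162

full grid |V| = 343
carve view 1 (along z, XY-mask fill 37/49): 259 voxels remain
carve view 2 (along x, YZ-mask fill 30/49): 162 voxels remain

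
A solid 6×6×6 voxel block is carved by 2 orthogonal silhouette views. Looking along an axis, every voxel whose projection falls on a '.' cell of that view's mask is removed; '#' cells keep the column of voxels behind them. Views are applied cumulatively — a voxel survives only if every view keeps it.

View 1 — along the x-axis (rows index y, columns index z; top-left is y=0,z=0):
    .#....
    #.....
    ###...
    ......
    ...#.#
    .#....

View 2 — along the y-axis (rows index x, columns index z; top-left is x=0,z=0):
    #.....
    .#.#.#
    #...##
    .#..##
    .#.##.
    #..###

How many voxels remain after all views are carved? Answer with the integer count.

remaining voxels: 22

initial block: 6^3 = 216
V1 x: intersect with YZ mask (8 set) -- 48 left
V2 y: intersect with XZ mask (17 set) -- 22 left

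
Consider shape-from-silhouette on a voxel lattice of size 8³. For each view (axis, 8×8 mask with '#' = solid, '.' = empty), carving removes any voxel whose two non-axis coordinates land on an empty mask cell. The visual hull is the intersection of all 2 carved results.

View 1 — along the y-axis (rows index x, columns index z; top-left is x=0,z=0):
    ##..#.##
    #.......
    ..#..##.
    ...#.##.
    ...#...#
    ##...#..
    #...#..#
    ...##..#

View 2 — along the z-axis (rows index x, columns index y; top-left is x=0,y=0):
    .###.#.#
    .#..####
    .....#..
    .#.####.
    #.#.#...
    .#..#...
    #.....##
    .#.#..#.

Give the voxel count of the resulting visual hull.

initial block: 8^3 = 512
[1] y-view keeps 23 columns → grid now 184
[2] z-view keeps 27 columns → grid now 78

|visual hull| = 78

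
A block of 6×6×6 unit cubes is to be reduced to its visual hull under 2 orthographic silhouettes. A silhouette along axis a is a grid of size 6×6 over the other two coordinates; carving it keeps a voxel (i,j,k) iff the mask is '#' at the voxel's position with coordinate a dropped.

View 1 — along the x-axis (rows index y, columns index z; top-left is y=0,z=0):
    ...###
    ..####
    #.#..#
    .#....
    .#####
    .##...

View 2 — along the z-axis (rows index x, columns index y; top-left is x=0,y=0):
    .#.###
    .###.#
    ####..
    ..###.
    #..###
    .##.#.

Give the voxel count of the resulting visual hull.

voxel count = 65

before carving: 216 voxels (6×6×6)
[1] x-view keeps 18 columns → grid now 108
[2] z-view keeps 22 columns → grid now 65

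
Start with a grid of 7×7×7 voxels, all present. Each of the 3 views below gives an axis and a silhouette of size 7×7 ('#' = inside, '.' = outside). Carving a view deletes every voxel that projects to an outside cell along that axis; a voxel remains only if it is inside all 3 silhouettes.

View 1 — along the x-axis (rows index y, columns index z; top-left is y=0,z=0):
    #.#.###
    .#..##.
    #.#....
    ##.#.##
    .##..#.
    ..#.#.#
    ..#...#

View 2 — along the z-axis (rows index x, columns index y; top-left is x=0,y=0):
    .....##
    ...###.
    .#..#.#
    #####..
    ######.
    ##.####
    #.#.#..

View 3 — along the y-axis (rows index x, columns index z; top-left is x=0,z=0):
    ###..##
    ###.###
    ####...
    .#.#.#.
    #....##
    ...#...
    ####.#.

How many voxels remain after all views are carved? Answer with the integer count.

remaining voxels: 45

start: 7×7×7 = 343 voxels
carve view 1 (along x, YZ-mask fill 23/49): 161 voxels remain
carve view 2 (along z, XY-mask fill 28/49): 94 voxels remain
carve view 3 (along y, XZ-mask fill 27/49): 45 voxels remain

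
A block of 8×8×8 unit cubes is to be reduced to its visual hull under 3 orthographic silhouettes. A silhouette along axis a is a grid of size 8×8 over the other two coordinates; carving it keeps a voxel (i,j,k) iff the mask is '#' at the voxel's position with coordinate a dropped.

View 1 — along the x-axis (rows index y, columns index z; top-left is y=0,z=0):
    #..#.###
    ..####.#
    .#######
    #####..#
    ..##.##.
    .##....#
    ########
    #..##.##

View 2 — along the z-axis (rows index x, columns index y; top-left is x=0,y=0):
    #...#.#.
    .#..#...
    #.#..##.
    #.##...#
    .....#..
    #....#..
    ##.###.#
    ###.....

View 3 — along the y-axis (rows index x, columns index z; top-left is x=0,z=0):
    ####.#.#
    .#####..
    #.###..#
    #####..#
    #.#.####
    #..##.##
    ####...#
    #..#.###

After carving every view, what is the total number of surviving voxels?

full grid |V| = 512
[1] x-view keeps 43 columns → grid now 344
[2] z-view keeps 25 columns → grid now 128
[3] y-view keeps 43 columns → grid now 90

remaining voxels: 90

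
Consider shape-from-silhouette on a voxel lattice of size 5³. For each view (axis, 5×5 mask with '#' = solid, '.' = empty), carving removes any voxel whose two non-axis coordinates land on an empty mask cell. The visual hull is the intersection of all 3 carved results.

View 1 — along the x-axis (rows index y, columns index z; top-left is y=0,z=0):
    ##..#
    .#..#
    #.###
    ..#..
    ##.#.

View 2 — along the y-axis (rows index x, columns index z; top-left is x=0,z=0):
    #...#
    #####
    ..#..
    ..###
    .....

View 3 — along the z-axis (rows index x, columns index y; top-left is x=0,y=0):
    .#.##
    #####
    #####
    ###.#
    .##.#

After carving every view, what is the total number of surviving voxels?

23 voxels

start: 5×5×5 = 125 voxels
after view 1 [x-axis, 13 of 25 cells solid] → remaining = 65
after view 2 [y-axis, 11 of 25 cells solid] → remaining = 28
after view 3 [z-axis, 20 of 25 cells solid] → remaining = 23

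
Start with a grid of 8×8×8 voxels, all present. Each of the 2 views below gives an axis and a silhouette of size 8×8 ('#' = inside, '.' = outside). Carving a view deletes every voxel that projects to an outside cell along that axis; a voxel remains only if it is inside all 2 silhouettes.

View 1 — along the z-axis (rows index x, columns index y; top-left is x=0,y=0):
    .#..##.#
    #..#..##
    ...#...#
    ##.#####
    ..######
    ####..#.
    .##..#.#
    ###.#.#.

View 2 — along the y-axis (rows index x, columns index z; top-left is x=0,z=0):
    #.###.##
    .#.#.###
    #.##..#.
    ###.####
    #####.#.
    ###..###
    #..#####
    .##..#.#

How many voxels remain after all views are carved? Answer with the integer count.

remaining voxels: 211

start: 8×8×8 = 512 voxels
  1. axis=2 (XY plane), |mask|=37  ⇒  voxels=296
  2. axis=1 (XZ plane), |mask|=44  ⇒  voxels=211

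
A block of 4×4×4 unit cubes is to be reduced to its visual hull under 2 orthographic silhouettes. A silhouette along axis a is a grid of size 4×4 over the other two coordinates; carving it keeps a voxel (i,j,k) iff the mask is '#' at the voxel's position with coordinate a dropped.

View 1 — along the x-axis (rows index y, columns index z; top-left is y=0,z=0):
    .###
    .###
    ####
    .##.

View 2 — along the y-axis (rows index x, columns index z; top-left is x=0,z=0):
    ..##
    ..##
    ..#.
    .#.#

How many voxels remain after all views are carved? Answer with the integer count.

initial block: 4^3 = 64
V1 x: intersect with YZ mask (12 set) -- 48 left
V2 y: intersect with XZ mask (7 set) -- 25 left

voxel count = 25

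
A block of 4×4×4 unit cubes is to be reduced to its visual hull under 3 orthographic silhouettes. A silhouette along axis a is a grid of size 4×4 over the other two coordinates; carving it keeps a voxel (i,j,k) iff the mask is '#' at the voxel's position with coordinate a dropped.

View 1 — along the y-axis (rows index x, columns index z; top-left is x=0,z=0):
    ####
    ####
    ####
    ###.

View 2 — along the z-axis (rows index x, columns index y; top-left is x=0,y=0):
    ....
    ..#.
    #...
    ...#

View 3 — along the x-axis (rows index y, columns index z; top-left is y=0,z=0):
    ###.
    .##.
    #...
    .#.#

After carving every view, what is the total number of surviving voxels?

before carving: 64 voxels (4×4×4)
V1 y: intersect with XZ mask (15 set) -- 60 left
V2 z: intersect with XY mask (3 set) -- 11 left
V3 x: intersect with YZ mask (8 set) -- 5 left

5 voxels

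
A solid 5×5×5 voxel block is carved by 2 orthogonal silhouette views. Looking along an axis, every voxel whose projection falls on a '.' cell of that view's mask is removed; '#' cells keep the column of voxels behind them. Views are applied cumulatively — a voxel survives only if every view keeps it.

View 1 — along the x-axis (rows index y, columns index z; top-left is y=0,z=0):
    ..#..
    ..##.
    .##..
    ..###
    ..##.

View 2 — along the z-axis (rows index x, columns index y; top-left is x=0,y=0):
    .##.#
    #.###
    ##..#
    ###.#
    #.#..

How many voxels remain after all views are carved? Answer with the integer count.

voxel count = 29

start: 5×5×5 = 125 voxels
after view 1 [x-axis, 10 of 25 cells solid] → remaining = 50
after view 2 [z-axis, 16 of 25 cells solid] → remaining = 29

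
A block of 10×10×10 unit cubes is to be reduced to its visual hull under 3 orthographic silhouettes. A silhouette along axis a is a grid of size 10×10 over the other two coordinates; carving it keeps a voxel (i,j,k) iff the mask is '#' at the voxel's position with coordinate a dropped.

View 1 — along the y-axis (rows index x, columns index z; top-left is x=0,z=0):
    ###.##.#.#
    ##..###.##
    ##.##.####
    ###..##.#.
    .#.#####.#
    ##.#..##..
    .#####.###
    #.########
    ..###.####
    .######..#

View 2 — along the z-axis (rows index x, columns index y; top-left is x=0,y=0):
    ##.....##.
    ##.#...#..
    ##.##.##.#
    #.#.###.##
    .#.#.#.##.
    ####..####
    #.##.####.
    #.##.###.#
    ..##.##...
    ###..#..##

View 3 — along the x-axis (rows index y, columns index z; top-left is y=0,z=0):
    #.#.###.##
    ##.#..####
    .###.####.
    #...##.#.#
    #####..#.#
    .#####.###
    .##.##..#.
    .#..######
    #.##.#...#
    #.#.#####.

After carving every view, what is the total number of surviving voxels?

remaining voxels: 275

full grid |V| = 1000
step 1: project along y, AND mask (71/100) → |grid| = 710
step 2: project along z, AND mask (59/100) → |grid| = 418
step 3: project along x, AND mask (65/100) → |grid| = 275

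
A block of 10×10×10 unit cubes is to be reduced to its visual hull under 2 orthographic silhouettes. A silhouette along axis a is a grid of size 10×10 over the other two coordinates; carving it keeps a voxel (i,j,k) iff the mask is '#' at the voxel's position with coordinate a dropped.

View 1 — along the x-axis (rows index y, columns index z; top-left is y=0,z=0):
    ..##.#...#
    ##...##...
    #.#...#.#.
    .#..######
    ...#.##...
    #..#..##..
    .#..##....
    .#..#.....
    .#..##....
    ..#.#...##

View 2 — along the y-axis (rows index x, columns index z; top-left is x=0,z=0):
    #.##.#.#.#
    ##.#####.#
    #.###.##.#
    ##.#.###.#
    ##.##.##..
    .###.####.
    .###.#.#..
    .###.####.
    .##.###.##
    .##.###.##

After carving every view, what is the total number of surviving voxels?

|visual hull| = 259

full grid |V| = 1000
carve view 1 (along x, YZ-mask fill 38/100): 380 voxels remain
carve view 2 (along y, XZ-mask fill 67/100): 259 voxels remain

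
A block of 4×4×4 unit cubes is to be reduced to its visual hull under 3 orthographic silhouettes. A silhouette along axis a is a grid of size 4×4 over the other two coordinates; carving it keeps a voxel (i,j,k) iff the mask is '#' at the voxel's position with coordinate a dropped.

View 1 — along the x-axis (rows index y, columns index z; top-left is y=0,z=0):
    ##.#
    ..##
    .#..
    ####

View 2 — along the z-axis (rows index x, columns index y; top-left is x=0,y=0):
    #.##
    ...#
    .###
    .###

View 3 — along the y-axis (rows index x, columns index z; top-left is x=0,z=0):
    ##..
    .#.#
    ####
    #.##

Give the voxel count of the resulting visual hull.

|visual hull| = 19

full grid |V| = 64
step 1: project along x, AND mask (10/16) → |grid| = 40
step 2: project along z, AND mask (10/16) → |grid| = 26
step 3: project along y, AND mask (11/16) → |grid| = 19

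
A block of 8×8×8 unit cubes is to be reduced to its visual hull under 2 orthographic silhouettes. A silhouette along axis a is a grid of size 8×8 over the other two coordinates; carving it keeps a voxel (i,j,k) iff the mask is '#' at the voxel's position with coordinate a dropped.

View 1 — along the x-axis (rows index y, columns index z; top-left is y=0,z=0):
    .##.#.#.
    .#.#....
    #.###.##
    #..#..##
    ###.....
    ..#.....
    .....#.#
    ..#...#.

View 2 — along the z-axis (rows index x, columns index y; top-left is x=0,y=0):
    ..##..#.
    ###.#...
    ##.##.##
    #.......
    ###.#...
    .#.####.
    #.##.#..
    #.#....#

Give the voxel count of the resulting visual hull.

102 voxels

full grid |V| = 512
carve view 1 (along x, YZ-mask fill 24/64): 192 voxels remain
carve view 2 (along z, XY-mask fill 30/64): 102 voxels remain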